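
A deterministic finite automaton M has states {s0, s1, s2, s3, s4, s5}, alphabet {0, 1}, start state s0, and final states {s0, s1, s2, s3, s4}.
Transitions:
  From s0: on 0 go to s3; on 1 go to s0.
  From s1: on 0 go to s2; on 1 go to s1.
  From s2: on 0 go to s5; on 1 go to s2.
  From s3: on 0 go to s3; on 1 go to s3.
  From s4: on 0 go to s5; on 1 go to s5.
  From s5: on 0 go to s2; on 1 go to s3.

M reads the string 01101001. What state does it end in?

s3

s0 --0--> s3
s3 --1--> s3
s3 --1--> s3
s3 --0--> s3
s3 --1--> s3
s3 --0--> s3
s3 --0--> s3
s3 --1--> s3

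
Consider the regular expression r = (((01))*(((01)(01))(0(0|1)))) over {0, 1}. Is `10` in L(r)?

No split of 10 into u·v has ((01))* matching u and (((01)(01))(0(0|1))) matching v.

no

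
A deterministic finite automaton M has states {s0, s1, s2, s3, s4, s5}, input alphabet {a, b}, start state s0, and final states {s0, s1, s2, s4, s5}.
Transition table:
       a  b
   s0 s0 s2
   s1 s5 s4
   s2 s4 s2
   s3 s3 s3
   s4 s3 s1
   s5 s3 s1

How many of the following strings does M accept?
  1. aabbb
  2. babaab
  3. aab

2

aabbb: accepted
babaab: rejected
aab: accepted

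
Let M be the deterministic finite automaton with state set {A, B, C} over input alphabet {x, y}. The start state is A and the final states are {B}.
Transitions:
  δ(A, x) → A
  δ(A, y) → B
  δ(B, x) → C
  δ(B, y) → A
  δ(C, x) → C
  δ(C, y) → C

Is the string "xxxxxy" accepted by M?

A --x--> A
A --x--> A
A --x--> A
A --x--> A
A --x--> A
A --y--> B
End in state B, which is an accepting state.

accepted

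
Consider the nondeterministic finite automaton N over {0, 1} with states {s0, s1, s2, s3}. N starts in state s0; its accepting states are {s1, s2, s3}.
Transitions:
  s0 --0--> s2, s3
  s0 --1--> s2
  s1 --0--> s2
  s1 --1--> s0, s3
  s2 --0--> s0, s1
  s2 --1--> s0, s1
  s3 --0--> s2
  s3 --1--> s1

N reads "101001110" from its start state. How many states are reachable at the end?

Start: {s0}
read 1: {s2}
read 0: {s0, s1}
read 1: {s0, s2, s3}
read 0: {s0, s1, s2, s3}
read 0: {s0, s1, s2, s3}
read 1: {s0, s1, s2, s3}
read 1: {s0, s1, s2, s3}
read 1: {s0, s1, s2, s3}
read 0: {s0, s1, s2, s3}
Final reachable set {s0, s1, s2, s3} has 4 states.

4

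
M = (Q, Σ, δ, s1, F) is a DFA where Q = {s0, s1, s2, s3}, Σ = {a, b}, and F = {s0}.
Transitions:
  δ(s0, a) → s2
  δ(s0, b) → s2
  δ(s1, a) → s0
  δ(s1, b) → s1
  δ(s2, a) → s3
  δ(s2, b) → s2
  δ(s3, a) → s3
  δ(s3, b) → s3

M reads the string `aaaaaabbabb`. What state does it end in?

s3

s1 --a--> s0
s0 --a--> s2
s2 --a--> s3
s3 --a--> s3
s3 --a--> s3
s3 --a--> s3
s3 --b--> s3
s3 --b--> s3
s3 --a--> s3
s3 --b--> s3
s3 --b--> s3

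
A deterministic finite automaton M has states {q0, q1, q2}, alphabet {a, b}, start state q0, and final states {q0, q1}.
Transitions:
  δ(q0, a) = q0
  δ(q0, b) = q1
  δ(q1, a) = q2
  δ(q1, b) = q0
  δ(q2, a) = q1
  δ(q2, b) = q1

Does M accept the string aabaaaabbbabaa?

q0 --a--> q0
q0 --a--> q0
q0 --b--> q1
q1 --a--> q2
q2 --a--> q1
q1 --a--> q2
q2 --a--> q1
q1 --b--> q0
q0 --b--> q1
q1 --b--> q0
q0 --a--> q0
q0 --b--> q1
q1 --a--> q2
q2 --a--> q1
End in state q1, which is an accepting state.

accepted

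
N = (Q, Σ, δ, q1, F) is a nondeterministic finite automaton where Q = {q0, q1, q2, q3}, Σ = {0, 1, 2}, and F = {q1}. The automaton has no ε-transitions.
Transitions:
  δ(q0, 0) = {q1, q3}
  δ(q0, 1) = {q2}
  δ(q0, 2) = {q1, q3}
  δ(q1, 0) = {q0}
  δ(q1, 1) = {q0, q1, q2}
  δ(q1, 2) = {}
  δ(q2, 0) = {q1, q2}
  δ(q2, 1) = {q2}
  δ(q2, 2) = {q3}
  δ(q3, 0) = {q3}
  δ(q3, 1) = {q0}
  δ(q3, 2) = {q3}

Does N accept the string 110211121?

accepted

Start: {q1}
read 1: {q0, q1, q2}
read 1: {q0, q1, q2}
read 0: {q0, q1, q2, q3}
read 2: {q1, q3}
read 1: {q0, q1, q2}
read 1: {q0, q1, q2}
read 1: {q0, q1, q2}
read 2: {q1, q3}
read 1: {q0, q1, q2}
Reachable ∩ accepting = {q1} — nonempty.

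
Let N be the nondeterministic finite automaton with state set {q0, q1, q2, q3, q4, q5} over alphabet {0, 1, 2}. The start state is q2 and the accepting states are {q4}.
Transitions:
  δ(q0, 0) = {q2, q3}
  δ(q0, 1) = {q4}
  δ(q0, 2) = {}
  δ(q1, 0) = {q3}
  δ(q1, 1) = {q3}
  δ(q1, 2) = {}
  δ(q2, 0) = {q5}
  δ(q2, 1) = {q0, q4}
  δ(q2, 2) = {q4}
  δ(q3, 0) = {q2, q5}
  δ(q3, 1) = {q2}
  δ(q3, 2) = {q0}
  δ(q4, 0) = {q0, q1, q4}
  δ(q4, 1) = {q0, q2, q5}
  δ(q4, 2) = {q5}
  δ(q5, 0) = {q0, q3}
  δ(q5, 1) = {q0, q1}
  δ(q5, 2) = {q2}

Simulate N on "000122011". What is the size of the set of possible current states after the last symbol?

5

Start: {q2}
read 0: {q5}
read 0: {q0, q3}
read 0: {q2, q3, q5}
read 1: {q0, q1, q2, q4}
read 2: {q4, q5}
read 2: {q2, q5}
read 0: {q0, q3, q5}
read 1: {q0, q1, q2, q4}
read 1: {q0, q2, q3, q4, q5}
Final reachable set {q0, q2, q3, q4, q5} has 5 states.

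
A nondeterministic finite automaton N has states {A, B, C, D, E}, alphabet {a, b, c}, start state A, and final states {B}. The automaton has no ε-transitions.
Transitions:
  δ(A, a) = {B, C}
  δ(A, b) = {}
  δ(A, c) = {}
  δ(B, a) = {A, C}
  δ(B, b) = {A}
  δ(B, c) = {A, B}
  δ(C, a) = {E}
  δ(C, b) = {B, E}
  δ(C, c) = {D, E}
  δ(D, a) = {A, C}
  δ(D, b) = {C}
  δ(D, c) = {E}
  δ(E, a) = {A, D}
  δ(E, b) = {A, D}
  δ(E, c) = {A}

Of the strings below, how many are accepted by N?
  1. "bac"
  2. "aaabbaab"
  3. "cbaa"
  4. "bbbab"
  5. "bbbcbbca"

1

"bac": rejected
"aaabbaab": accepted
"cbaa": rejected
"bbbab": rejected
"bbbcbbca": rejected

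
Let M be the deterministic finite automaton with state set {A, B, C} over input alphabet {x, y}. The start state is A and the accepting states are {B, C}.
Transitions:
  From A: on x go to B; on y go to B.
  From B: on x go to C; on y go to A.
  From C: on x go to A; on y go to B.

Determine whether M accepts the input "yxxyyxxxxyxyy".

A --y--> B
B --x--> C
C --x--> A
A --y--> B
B --y--> A
A --x--> B
B --x--> C
C --x--> A
A --x--> B
B --y--> A
A --x--> B
B --y--> A
A --y--> B
End in state B, which is an accepting state.

accepted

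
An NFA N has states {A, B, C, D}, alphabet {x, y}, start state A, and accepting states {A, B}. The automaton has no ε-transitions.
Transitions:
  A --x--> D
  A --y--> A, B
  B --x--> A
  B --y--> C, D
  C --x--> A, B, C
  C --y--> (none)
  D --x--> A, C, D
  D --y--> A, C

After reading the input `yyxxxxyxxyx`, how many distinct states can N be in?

Start: {A}
read y: {A, B}
read y: {A, B, C, D}
read x: {A, B, C, D}
read x: {A, B, C, D}
read x: {A, B, C, D}
read x: {A, B, C, D}
read y: {A, B, C, D}
read x: {A, B, C, D}
read x: {A, B, C, D}
read y: {A, B, C, D}
read x: {A, B, C, D}
Final reachable set {A, B, C, D} has 4 states.

4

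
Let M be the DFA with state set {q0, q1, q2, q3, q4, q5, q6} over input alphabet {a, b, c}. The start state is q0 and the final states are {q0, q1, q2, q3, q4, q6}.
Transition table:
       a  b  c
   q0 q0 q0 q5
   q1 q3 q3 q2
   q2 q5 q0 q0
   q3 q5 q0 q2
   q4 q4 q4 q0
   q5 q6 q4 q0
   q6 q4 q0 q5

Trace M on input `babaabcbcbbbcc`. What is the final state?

q0 --b--> q0
q0 --a--> q0
q0 --b--> q0
q0 --a--> q0
q0 --a--> q0
q0 --b--> q0
q0 --c--> q5
q5 --b--> q4
q4 --c--> q0
q0 --b--> q0
q0 --b--> q0
q0 --b--> q0
q0 --c--> q5
q5 --c--> q0

q0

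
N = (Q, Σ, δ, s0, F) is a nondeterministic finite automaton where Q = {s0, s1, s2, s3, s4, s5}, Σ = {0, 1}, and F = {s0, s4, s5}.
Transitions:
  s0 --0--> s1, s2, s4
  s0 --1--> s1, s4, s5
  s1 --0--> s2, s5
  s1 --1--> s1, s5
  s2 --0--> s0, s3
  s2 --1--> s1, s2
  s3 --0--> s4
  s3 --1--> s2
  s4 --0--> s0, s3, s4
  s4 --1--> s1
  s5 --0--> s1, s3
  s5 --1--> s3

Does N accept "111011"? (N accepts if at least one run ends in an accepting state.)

accepted

Start: {s0}
read 1: {s1, s4, s5}
read 1: {s1, s3, s5}
read 1: {s1, s2, s3, s5}
read 0: {s0, s1, s2, s3, s4, s5}
read 1: {s1, s2, s3, s4, s5}
read 1: {s1, s2, s3, s5}
Reachable ∩ accepting = {s5} — nonempty.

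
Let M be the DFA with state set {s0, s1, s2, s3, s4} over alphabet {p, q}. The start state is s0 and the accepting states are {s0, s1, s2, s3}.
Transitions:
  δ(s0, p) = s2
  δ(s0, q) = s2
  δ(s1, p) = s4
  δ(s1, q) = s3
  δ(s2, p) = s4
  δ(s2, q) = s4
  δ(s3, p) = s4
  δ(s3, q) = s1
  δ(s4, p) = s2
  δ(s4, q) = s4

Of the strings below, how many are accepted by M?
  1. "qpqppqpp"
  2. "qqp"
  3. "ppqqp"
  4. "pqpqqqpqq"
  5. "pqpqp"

3

"qpqppqpp": rejected
"qqp": accepted
"ppqqp": accepted
"pqpqqqpqq": rejected
"pqpqp": accepted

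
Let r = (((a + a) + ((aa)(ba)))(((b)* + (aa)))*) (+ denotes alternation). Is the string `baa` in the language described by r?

no

No split of baa into u·v has ((a+a)+((aa)(ba))) matching u and (((b)*+(aa)))* matching v.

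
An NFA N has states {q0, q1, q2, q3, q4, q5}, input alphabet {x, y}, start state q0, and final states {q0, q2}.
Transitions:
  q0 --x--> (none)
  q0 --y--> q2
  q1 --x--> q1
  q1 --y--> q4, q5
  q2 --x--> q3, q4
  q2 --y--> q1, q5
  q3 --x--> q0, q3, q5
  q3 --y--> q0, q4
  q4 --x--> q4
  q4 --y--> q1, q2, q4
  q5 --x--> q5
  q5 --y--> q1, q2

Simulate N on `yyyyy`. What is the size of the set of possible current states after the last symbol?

4

Start: {q0}
read y: {q2}
read y: {q1, q5}
read y: {q1, q2, q4, q5}
read y: {q1, q2, q4, q5}
read y: {q1, q2, q4, q5}
Final reachable set {q1, q2, q4, q5} has 4 states.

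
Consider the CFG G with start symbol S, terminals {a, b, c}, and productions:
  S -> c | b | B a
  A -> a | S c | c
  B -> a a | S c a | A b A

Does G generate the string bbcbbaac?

no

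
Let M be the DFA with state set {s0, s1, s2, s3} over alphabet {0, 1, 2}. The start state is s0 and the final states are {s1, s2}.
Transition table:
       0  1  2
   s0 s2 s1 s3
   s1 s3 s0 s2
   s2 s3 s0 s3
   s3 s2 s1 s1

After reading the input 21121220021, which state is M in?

s0 --2--> s3
s3 --1--> s1
s1 --1--> s0
s0 --2--> s3
s3 --1--> s1
s1 --2--> s2
s2 --2--> s3
s3 --0--> s2
s2 --0--> s3
s3 --2--> s1
s1 --1--> s0

s0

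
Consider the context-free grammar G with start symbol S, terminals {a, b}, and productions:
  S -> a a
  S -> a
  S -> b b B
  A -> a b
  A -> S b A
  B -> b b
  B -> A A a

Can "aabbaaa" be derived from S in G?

no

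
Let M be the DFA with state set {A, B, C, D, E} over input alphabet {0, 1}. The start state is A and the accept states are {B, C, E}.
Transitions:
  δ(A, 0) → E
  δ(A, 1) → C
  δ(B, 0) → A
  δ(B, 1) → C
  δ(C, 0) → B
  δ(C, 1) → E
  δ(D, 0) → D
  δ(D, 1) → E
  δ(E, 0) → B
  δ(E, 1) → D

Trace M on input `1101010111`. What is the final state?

A --1--> C
C --1--> E
E --0--> B
B --1--> C
C --0--> B
B --1--> C
C --0--> B
B --1--> C
C --1--> E
E --1--> D

D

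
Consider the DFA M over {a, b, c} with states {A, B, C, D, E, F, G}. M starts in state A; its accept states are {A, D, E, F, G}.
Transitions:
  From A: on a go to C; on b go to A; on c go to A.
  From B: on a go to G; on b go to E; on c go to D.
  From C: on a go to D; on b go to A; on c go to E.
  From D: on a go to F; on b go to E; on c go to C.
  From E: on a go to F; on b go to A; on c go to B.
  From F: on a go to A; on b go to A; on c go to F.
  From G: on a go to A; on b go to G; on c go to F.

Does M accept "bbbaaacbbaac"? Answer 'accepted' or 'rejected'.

A --b--> A
A --b--> A
A --b--> A
A --a--> C
C --a--> D
D --a--> F
F --c--> F
F --b--> A
A --b--> A
A --a--> C
C --a--> D
D --c--> C
End in state C, which is not an accepting state.

rejected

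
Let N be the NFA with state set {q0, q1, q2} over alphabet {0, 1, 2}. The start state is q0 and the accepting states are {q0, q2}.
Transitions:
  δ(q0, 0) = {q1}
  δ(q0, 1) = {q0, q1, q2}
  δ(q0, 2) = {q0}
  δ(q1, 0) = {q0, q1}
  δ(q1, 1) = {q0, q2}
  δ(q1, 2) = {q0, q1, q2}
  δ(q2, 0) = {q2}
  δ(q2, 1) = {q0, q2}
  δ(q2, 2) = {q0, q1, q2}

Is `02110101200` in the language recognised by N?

Start: {q0}
read 0: {q1}
read 2: {q0, q1, q2}
read 1: {q0, q1, q2}
read 1: {q0, q1, q2}
read 0: {q0, q1, q2}
read 1: {q0, q1, q2}
read 0: {q0, q1, q2}
read 1: {q0, q1, q2}
read 2: {q0, q1, q2}
read 0: {q0, q1, q2}
read 0: {q0, q1, q2}
Reachable ∩ accepting = {q0, q2} — nonempty.

accepted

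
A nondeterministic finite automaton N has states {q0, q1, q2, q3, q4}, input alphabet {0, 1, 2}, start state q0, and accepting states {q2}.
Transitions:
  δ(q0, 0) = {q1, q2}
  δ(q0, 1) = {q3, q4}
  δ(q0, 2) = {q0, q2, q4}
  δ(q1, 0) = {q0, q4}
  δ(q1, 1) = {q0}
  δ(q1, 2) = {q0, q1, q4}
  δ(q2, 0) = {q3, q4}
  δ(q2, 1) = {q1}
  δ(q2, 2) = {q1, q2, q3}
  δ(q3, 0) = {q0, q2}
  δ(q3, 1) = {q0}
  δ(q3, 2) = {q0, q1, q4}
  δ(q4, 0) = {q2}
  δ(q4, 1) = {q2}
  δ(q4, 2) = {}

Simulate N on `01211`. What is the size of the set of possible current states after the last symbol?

5

Start: {q0}
read 0: {q1, q2}
read 1: {q0, q1}
read 2: {q0, q1, q2, q4}
read 1: {q0, q1, q2, q3, q4}
read 1: {q0, q1, q2, q3, q4}
Final reachable set {q0, q1, q2, q3, q4} has 5 states.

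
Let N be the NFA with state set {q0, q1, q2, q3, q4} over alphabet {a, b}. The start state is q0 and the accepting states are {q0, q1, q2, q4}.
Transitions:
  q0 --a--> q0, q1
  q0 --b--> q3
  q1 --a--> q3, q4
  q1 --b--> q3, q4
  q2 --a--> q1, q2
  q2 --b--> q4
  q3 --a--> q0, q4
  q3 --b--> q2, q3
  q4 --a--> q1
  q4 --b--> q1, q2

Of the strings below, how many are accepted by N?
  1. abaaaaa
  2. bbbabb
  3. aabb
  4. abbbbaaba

4

abaaaaa: accepted
bbbabb: accepted
aabb: accepted
abbbbaaba: accepted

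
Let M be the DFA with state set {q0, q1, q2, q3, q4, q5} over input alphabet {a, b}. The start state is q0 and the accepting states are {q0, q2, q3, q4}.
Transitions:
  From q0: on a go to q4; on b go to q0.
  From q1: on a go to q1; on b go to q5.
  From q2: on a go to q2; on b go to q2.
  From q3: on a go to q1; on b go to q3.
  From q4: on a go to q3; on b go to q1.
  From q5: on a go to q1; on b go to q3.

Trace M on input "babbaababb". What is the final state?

q0 --b--> q0
q0 --a--> q4
q4 --b--> q1
q1 --b--> q5
q5 --a--> q1
q1 --a--> q1
q1 --b--> q5
q5 --a--> q1
q1 --b--> q5
q5 --b--> q3

q3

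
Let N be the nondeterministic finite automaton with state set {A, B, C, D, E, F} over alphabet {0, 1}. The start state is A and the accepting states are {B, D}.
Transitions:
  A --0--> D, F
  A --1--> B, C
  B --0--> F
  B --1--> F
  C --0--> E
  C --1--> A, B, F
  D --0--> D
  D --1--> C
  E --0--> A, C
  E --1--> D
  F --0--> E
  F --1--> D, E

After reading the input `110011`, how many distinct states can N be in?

6

Start: {A}
read 1: {B, C}
read 1: {A, B, F}
read 0: {D, E, F}
read 0: {A, C, D, E}
read 1: {A, B, C, D, F}
read 1: {A, B, C, D, E, F}
Final reachable set {A, B, C, D, E, F} has 6 states.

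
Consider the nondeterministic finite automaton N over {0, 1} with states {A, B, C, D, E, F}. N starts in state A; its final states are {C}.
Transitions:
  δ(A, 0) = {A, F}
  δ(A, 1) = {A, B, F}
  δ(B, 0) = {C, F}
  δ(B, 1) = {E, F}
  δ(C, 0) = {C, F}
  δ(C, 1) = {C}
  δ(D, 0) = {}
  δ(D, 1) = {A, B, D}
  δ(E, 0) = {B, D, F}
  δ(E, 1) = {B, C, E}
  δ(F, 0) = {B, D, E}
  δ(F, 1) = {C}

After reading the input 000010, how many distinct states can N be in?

Start: {A}
read 0: {A, F}
read 0: {A, B, D, E, F}
read 0: {A, B, C, D, E, F}
read 0: {A, B, C, D, E, F}
read 1: {A, B, C, D, E, F}
read 0: {A, B, C, D, E, F}
Final reachable set {A, B, C, D, E, F} has 6 states.

6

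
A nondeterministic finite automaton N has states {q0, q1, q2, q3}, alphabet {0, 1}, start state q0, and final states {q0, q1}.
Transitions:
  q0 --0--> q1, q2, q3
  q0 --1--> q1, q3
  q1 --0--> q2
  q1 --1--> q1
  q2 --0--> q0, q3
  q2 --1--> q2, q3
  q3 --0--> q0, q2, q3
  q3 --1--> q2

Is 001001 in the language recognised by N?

accepted

Start: {q0}
read 0: {q1, q2, q3}
read 0: {q0, q2, q3}
read 1: {q1, q2, q3}
read 0: {q0, q2, q3}
read 0: {q0, q1, q2, q3}
read 1: {q1, q2, q3}
Reachable ∩ accepting = {q1} — nonempty.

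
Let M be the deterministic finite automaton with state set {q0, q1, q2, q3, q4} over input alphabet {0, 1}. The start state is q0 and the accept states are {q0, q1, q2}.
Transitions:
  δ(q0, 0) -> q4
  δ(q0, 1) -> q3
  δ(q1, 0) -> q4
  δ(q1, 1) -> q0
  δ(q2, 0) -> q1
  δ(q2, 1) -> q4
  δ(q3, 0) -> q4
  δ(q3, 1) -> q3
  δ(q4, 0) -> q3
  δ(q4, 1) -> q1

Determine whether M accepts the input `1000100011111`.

q0 --1--> q3
q3 --0--> q4
q4 --0--> q3
q3 --0--> q4
q4 --1--> q1
q1 --0--> q4
q4 --0--> q3
q3 --0--> q4
q4 --1--> q1
q1 --1--> q0
q0 --1--> q3
q3 --1--> q3
q3 --1--> q3
End in state q3, which is not an accepting state.

rejected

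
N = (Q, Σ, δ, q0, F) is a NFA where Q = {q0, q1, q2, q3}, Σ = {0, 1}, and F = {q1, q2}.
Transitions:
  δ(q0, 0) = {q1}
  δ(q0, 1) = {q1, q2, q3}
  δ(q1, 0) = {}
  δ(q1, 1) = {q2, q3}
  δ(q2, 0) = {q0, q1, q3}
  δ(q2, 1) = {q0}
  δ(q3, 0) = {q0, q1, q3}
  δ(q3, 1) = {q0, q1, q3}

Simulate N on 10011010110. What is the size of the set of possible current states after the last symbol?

3

Start: {q0}
read 1: {q1, q2, q3}
read 0: {q0, q1, q3}
read 0: {q0, q1, q3}
read 1: {q0, q1, q2, q3}
read 1: {q0, q1, q2, q3}
read 0: {q0, q1, q3}
read 1: {q0, q1, q2, q3}
read 0: {q0, q1, q3}
read 1: {q0, q1, q2, q3}
read 1: {q0, q1, q2, q3}
read 0: {q0, q1, q3}
Final reachable set {q0, q1, q3} has 3 states.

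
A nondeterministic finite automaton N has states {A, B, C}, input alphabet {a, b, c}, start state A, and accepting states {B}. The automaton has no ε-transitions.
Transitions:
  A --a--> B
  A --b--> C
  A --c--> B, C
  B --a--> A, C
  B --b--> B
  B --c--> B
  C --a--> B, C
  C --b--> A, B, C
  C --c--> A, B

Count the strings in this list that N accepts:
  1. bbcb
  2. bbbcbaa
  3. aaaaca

3

bbcb: accepted
bbbcbaa: accepted
aaaaca: accepted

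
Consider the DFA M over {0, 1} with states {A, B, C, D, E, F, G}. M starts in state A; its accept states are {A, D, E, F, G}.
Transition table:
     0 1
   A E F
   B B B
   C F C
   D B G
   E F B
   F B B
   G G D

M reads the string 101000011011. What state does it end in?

A --1--> F
F --0--> B
B --1--> B
B --0--> B
B --0--> B
B --0--> B
B --0--> B
B --1--> B
B --1--> B
B --0--> B
B --1--> B
B --1--> B

B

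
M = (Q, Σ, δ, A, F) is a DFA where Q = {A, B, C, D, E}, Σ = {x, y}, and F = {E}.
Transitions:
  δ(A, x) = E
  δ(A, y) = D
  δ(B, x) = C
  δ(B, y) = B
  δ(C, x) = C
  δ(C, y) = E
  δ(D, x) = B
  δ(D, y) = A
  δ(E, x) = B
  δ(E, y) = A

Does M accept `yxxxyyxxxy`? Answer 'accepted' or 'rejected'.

accepted

A --y--> D
D --x--> B
B --x--> C
C --x--> C
C --y--> E
E --y--> A
A --x--> E
E --x--> B
B --x--> C
C --y--> E
End in state E, which is an accepting state.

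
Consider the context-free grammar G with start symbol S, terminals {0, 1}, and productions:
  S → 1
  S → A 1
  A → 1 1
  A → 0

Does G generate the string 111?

yes

S ⇒ A1 ⇒ 111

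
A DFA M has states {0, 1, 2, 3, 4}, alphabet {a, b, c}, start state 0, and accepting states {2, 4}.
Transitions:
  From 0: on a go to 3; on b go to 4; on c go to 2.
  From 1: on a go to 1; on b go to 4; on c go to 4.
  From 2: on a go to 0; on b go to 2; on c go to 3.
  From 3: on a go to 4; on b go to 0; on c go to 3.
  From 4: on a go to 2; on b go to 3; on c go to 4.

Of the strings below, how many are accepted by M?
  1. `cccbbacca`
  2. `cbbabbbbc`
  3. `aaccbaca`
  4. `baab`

`cccbbacca`: accepted
`cbbabbbbc`: accepted
`aaccbaca`: accepted
`baab`: accepted

4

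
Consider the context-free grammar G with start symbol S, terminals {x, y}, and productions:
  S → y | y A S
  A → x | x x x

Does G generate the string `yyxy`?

no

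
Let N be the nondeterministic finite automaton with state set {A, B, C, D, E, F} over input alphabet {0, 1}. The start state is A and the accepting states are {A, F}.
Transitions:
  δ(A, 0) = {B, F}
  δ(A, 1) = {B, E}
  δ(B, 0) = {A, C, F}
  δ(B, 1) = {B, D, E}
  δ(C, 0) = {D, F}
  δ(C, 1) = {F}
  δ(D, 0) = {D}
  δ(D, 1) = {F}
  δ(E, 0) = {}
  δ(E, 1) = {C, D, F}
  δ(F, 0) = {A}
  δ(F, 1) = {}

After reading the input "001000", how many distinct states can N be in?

Start: {A}
read 0: {B, F}
read 0: {A, C, F}
read 1: {B, E, F}
read 0: {A, C, F}
read 0: {A, B, D, F}
read 0: {A, B, C, D, F}
Final reachable set {A, B, C, D, F} has 5 states.

5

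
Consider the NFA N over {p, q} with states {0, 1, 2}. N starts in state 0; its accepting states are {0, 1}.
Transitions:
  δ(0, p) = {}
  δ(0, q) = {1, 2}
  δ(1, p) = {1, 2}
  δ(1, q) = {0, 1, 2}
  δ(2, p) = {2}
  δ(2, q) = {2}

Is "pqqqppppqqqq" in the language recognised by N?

Start: {0}
read p: {}
The reachable set is empty and stays empty for the remaining 11 symbols.
Reachable ∩ accepting = {} — empty.

rejected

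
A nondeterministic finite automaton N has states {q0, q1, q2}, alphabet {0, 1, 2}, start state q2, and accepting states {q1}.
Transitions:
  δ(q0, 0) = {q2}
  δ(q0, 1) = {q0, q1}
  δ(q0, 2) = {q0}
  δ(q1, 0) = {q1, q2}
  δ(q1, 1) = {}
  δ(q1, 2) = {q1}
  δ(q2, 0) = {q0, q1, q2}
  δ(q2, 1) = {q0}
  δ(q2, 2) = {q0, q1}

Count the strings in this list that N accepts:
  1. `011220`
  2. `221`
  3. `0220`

3

`011220`: accepted
`221`: accepted
`0220`: accepted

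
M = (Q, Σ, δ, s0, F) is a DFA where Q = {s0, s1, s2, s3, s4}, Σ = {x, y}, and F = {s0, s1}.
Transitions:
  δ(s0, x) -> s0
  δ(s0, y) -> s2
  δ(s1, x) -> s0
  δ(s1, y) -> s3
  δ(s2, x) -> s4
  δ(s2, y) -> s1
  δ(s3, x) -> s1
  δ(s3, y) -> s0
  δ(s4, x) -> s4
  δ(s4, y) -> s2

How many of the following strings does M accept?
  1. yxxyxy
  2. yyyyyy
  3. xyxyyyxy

yxxyxy: rejected
yyyyyy: accepted
xyxyyyxy: rejected

1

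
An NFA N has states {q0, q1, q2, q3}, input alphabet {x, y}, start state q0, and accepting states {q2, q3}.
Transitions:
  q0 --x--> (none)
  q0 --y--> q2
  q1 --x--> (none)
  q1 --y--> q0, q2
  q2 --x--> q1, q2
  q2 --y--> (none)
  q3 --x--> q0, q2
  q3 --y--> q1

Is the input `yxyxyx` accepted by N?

Start: {q0}
read y: {q2}
read x: {q1, q2}
read y: {q0, q2}
read x: {q1, q2}
read y: {q0, q2}
read x: {q1, q2}
Reachable ∩ accepting = {q2} — nonempty.

accepted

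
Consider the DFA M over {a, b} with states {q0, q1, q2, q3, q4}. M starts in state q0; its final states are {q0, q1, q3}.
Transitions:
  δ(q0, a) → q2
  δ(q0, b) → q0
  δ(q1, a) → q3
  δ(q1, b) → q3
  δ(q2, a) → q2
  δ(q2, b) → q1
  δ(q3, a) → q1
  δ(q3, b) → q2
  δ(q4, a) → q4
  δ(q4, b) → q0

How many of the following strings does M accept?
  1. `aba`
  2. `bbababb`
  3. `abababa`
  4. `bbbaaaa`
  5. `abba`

4

`aba`: accepted
`bbababb`: accepted
`abababa`: accepted
`bbbaaaa`: rejected
`abba`: accepted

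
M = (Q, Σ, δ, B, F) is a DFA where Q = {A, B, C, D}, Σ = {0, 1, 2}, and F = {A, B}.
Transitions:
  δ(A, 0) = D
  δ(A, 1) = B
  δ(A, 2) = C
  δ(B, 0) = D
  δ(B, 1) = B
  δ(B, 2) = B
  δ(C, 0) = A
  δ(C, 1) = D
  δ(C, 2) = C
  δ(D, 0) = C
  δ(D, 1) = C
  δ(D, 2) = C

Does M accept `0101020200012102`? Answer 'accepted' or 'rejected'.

rejected

B --0--> D
D --1--> C
C --0--> A
A --1--> B
B --0--> D
D --2--> C
C --0--> A
A --2--> C
C --0--> A
A --0--> D
D --0--> C
C --1--> D
D --2--> C
C --1--> D
D --0--> C
C --2--> C
End in state C, which is not an accepting state.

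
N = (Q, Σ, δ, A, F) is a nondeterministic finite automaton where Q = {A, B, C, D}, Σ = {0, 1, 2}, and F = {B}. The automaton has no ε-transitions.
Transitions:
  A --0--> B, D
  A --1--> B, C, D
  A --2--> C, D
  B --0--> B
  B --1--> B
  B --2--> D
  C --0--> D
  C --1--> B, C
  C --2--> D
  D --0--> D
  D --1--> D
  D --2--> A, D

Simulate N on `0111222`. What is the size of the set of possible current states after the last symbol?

3

Start: {A}
read 0: {B, D}
read 1: {B, D}
read 1: {B, D}
read 1: {B, D}
read 2: {A, D}
read 2: {A, C, D}
read 2: {A, C, D}
Final reachable set {A, C, D} has 3 states.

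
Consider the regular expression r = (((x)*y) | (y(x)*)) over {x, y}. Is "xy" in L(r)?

yes

The left alternative ((x)*y) matches xy.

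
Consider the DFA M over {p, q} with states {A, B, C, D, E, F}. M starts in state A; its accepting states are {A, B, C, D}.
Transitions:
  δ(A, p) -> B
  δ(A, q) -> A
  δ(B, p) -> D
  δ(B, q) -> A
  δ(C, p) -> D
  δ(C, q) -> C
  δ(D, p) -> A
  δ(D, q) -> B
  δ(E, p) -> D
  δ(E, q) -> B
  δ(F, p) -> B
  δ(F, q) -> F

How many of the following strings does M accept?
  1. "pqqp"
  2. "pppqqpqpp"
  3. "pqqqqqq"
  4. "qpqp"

4

"pqqp": accepted
"pppqqpqpp": accepted
"pqqqqqq": accepted
"qpqp": accepted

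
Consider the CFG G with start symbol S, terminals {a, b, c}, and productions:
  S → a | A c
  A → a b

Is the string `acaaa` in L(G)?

no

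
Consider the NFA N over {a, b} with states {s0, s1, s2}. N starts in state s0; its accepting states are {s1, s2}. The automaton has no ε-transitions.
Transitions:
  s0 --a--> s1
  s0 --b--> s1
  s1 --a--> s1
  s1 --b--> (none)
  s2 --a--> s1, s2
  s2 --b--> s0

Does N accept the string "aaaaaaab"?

Start: {s0}
read a: {s1}
read a: {s1}
read a: {s1}
read a: {s1}
read a: {s1}
read a: {s1}
read a: {s1}
read b: {}
Reachable ∩ accepting = {} — empty.

rejected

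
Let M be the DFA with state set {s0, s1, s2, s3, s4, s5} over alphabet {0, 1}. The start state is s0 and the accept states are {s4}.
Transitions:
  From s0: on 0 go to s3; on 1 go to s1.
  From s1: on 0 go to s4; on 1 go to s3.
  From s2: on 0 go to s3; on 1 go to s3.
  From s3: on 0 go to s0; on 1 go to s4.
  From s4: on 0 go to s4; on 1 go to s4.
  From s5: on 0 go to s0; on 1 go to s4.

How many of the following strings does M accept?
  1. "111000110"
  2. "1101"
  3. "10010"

"111000110": accepted
"1101": rejected
"10010": accepted

2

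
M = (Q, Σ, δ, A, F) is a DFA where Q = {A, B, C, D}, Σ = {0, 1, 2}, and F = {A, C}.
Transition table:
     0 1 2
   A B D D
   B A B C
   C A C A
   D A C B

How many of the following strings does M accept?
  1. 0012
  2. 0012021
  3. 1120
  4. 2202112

2

0012: rejected
0012021: accepted
1120: rejected
2202112: accepted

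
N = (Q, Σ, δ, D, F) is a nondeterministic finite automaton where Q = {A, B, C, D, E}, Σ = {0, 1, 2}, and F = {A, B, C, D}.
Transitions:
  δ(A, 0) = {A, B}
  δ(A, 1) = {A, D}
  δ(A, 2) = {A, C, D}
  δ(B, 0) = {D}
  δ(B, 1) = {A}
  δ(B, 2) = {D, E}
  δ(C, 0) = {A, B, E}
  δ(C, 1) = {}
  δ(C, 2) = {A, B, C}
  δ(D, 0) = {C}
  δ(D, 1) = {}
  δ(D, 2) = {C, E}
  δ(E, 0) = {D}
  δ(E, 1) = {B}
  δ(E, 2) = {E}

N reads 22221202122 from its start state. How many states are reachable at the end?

5

Start: {D}
read 2: {C, E}
read 2: {A, B, C, E}
read 2: {A, B, C, D, E}
read 2: {A, B, C, D, E}
read 1: {A, B, D}
read 2: {A, C, D, E}
read 0: {A, B, C, D, E}
read 2: {A, B, C, D, E}
read 1: {A, B, D}
read 2: {A, C, D, E}
read 2: {A, B, C, D, E}
Final reachable set {A, B, C, D, E} has 5 states.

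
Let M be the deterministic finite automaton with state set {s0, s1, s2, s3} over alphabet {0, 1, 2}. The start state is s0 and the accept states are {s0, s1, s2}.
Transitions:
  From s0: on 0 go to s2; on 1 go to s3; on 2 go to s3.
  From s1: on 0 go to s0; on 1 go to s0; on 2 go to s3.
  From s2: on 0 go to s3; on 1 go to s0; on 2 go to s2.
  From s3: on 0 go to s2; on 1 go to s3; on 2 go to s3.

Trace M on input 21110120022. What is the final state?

s3

s0 --2--> s3
s3 --1--> s3
s3 --1--> s3
s3 --1--> s3
s3 --0--> s2
s2 --1--> s0
s0 --2--> s3
s3 --0--> s2
s2 --0--> s3
s3 --2--> s3
s3 --2--> s3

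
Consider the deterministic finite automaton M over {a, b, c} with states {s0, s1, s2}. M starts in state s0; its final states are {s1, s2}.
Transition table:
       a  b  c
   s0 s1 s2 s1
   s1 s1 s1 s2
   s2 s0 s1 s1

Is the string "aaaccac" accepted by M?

accepted

s0 --a--> s1
s1 --a--> s1
s1 --a--> s1
s1 --c--> s2
s2 --c--> s1
s1 --a--> s1
s1 --c--> s2
End in state s2, which is an accepting state.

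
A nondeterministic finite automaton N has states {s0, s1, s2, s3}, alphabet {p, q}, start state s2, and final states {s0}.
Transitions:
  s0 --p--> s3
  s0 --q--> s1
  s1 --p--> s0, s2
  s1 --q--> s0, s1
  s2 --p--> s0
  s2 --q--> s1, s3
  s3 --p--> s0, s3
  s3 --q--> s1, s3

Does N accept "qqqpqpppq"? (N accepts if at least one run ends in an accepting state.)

Start: {s2}
read q: {s1, s3}
read q: {s0, s1, s3}
read q: {s0, s1, s3}
read p: {s0, s2, s3}
read q: {s1, s3}
read p: {s0, s2, s3}
read p: {s0, s3}
read p: {s0, s3}
read q: {s1, s3}
Reachable ∩ accepting = {} — empty.

rejected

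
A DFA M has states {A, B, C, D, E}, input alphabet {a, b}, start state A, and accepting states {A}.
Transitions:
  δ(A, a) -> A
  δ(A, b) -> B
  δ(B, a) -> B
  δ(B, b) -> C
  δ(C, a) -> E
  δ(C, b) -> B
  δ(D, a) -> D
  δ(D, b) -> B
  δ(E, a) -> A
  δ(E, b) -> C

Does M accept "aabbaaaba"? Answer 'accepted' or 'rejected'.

A --a--> A
A --a--> A
A --b--> B
B --b--> C
C --a--> E
E --a--> A
A --a--> A
A --b--> B
B --a--> B
End in state B, which is not an accepting state.

rejected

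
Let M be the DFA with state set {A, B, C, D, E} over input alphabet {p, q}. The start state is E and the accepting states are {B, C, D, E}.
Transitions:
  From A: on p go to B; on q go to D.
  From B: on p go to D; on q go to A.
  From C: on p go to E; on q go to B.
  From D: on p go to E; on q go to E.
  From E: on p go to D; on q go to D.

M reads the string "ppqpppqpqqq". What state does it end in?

D

E --p--> D
D --p--> E
E --q--> D
D --p--> E
E --p--> D
D --p--> E
E --q--> D
D --p--> E
E --q--> D
D --q--> E
E --q--> D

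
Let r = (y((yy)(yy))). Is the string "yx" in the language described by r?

No split of yx into u·v has y matching u and ((yy)(yy)) matching v.

no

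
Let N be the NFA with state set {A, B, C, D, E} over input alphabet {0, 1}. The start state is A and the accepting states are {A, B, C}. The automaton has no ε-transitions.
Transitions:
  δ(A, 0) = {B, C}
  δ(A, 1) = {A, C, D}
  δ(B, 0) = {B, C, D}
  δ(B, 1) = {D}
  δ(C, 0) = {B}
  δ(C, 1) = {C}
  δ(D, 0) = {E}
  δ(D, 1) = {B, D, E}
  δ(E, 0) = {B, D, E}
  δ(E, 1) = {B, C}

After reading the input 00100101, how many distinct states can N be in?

Start: {A}
read 0: {B, C}
read 0: {B, C, D}
read 1: {B, C, D, E}
read 0: {B, C, D, E}
read 0: {B, C, D, E}
read 1: {B, C, D, E}
read 0: {B, C, D, E}
read 1: {B, C, D, E}
Final reachable set {B, C, D, E} has 4 states.

4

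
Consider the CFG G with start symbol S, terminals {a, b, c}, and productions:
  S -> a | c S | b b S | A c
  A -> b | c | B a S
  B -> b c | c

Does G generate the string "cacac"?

S ⇒ Ac ⇒ BaSc ⇒ caSc ⇒ cacSc ⇒ cacac

yes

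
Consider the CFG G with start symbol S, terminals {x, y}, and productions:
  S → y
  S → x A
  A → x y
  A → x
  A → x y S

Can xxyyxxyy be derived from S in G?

no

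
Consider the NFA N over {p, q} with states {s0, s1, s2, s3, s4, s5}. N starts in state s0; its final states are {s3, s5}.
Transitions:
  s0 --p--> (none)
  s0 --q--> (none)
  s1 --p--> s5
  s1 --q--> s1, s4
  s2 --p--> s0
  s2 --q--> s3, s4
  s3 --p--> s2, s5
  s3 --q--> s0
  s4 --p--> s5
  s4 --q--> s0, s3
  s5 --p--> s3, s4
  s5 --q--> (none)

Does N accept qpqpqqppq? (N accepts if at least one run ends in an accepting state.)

rejected

Start: {s0}
read q: {}
The reachable set is empty and stays empty for the remaining 8 symbols.
Reachable ∩ accepting = {} — empty.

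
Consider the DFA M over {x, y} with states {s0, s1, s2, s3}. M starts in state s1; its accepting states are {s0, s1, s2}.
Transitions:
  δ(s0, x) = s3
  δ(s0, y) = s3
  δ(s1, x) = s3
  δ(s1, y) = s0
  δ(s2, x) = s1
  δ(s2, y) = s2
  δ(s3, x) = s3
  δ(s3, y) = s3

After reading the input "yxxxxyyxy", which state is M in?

s1 --y--> s0
s0 --x--> s3
s3 --x--> s3
s3 --x--> s3
s3 --x--> s3
s3 --y--> s3
s3 --y--> s3
s3 --x--> s3
s3 --y--> s3

s3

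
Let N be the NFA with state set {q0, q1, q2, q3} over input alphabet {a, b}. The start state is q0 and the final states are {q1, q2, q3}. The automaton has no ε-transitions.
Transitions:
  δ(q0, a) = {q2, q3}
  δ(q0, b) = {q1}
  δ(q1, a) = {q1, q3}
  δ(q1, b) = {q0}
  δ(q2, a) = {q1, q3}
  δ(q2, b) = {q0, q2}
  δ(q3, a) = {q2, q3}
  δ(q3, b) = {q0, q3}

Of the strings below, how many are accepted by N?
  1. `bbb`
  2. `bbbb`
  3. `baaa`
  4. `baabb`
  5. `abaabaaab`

`bbb`: accepted
`bbbb`: rejected
`baaa`: accepted
`baabb`: accepted
`abaabaaab`: accepted

4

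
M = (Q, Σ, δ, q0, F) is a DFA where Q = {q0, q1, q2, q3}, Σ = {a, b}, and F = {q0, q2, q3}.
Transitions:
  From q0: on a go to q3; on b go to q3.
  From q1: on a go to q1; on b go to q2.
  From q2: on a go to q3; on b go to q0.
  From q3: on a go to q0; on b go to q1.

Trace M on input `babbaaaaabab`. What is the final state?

q1

q0 --b--> q3
q3 --a--> q0
q0 --b--> q3
q3 --b--> q1
q1 --a--> q1
q1 --a--> q1
q1 --a--> q1
q1 --a--> q1
q1 --a--> q1
q1 --b--> q2
q2 --a--> q3
q3 --b--> q1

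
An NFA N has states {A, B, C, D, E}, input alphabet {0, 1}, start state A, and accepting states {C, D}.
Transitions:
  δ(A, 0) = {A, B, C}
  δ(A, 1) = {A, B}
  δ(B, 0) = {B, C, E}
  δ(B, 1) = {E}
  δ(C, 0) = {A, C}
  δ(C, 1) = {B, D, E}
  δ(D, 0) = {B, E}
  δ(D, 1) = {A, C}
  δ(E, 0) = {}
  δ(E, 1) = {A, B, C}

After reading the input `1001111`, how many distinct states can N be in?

5

Start: {A}
read 1: {A, B}
read 0: {A, B, C, E}
read 0: {A, B, C, E}
read 1: {A, B, C, D, E}
read 1: {A, B, C, D, E}
read 1: {A, B, C, D, E}
read 1: {A, B, C, D, E}
Final reachable set {A, B, C, D, E} has 5 states.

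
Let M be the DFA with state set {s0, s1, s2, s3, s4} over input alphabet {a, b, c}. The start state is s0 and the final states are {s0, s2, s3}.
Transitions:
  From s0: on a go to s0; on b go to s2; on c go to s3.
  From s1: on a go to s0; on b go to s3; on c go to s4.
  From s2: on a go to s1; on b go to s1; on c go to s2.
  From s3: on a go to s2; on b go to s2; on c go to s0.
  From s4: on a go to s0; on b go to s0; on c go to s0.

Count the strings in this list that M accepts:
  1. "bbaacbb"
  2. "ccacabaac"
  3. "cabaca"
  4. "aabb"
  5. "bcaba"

3

"bbaacbb": rejected
"ccacabaac": accepted
"cabaca": accepted
"aabb": rejected
"bcaba": accepted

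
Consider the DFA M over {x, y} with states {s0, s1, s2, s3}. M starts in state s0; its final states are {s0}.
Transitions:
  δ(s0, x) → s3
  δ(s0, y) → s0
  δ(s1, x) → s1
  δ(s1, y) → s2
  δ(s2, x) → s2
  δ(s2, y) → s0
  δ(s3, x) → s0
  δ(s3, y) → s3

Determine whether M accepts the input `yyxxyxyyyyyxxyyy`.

s0 --y--> s0
s0 --y--> s0
s0 --x--> s3
s3 --x--> s0
s0 --y--> s0
s0 --x--> s3
s3 --y--> s3
s3 --y--> s3
s3 --y--> s3
s3 --y--> s3
s3 --y--> s3
s3 --x--> s0
s0 --x--> s3
s3 --y--> s3
s3 --y--> s3
s3 --y--> s3
End in state s3, which is not an accepting state.

rejected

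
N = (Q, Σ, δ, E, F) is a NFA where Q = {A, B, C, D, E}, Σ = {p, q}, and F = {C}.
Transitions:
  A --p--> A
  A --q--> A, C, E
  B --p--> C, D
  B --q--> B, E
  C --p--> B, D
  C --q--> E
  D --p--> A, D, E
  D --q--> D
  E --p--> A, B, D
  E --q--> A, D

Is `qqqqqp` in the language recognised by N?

rejected

Start: {E}
read q: {A, D}
read q: {A, C, D, E}
read q: {A, C, D, E}
read q: {A, C, D, E}
read q: {A, C, D, E}
read p: {A, B, D, E}
Reachable ∩ accepting = {} — empty.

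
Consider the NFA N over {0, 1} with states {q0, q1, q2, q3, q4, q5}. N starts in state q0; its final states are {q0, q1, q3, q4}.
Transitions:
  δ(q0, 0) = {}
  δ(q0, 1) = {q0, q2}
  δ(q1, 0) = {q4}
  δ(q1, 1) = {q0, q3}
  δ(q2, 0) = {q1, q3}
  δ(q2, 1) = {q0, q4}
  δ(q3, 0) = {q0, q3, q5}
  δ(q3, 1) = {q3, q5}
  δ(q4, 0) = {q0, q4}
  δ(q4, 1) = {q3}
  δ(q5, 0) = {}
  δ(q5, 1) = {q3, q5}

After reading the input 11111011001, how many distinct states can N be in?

Start: {q0}
read 1: {q0, q2}
read 1: {q0, q2, q4}
read 1: {q0, q2, q3, q4}
read 1: {q0, q2, q3, q4, q5}
read 1: {q0, q2, q3, q4, q5}
read 0: {q0, q1, q3, q4, q5}
read 1: {q0, q2, q3, q5}
read 1: {q0, q2, q3, q4, q5}
read 0: {q0, q1, q3, q4, q5}
read 0: {q0, q3, q4, q5}
read 1: {q0, q2, q3, q5}
Final reachable set {q0, q2, q3, q5} has 4 states.

4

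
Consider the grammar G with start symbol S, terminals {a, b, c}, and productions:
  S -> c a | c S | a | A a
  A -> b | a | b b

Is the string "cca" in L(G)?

yes

S ⇒ cS ⇒ cca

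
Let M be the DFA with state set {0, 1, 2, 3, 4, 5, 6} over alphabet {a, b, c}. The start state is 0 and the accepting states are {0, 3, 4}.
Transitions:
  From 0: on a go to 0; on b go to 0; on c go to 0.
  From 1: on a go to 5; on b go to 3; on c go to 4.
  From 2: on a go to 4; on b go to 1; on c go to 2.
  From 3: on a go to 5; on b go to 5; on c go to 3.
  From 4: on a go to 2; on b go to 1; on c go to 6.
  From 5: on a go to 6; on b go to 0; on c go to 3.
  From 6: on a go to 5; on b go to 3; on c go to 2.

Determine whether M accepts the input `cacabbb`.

0 --c--> 0
0 --a--> 0
0 --c--> 0
0 --a--> 0
0 --b--> 0
0 --b--> 0
0 --b--> 0
End in state 0, which is an accepting state.

accepted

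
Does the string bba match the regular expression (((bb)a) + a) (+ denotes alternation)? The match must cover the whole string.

The left alternative ((bb)a) matches bba.

yes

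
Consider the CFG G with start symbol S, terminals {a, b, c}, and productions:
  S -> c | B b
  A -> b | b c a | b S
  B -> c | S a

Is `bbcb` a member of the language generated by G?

no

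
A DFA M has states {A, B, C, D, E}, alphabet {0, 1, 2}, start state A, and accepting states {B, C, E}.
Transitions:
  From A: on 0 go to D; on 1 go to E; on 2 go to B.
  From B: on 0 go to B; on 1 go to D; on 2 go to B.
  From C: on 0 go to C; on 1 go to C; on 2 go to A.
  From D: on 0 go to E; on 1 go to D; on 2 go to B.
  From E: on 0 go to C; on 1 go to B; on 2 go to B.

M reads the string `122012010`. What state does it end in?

A --1--> E
E --2--> B
B --2--> B
B --0--> B
B --1--> D
D --2--> B
B --0--> B
B --1--> D
D --0--> E

E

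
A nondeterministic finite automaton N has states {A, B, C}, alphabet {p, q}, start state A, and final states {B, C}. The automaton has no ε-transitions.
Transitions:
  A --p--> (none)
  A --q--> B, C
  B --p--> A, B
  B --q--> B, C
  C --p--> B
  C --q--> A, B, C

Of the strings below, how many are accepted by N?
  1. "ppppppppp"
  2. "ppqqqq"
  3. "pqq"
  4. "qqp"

1

"ppppppppp": rejected
"ppqqqq": rejected
"pqq": rejected
"qqp": accepted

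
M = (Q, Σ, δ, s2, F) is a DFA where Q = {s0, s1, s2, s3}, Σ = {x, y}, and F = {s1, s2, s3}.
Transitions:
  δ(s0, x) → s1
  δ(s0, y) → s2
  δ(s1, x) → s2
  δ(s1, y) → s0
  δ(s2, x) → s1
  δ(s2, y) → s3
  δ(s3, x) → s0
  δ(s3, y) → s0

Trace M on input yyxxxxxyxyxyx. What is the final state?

s2 --y--> s3
s3 --y--> s0
s0 --x--> s1
s1 --x--> s2
s2 --x--> s1
s1 --x--> s2
s2 --x--> s1
s1 --y--> s0
s0 --x--> s1
s1 --y--> s0
s0 --x--> s1
s1 --y--> s0
s0 --x--> s1

s1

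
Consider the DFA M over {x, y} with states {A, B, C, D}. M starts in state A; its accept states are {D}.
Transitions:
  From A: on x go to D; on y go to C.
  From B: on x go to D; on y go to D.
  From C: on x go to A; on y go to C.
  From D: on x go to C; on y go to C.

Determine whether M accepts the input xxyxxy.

A --x--> D
D --x--> C
C --y--> C
C --x--> A
A --x--> D
D --y--> C
End in state C, which is not an accepting state.

rejected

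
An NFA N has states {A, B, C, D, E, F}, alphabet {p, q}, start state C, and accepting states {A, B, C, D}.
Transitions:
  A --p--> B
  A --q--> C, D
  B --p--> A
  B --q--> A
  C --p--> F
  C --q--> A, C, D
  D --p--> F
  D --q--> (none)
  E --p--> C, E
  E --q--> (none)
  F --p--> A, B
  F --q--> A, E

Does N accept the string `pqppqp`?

Start: {C}
read p: {F}
read q: {A, E}
read p: {B, C, E}
read p: {A, C, E, F}
read q: {A, C, D, E}
read p: {B, C, E, F}
Reachable ∩ accepting = {B, C} — nonempty.

accepted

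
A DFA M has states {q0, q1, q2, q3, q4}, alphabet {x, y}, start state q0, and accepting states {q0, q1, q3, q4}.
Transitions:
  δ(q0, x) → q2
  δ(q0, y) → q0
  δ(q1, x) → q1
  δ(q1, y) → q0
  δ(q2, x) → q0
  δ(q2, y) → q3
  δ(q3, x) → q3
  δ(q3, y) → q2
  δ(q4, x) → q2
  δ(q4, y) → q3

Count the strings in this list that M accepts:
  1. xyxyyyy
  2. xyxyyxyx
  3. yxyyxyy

3

xyxyyyy: accepted
xyxyyxyx: accepted
yxyyxyy: accepted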